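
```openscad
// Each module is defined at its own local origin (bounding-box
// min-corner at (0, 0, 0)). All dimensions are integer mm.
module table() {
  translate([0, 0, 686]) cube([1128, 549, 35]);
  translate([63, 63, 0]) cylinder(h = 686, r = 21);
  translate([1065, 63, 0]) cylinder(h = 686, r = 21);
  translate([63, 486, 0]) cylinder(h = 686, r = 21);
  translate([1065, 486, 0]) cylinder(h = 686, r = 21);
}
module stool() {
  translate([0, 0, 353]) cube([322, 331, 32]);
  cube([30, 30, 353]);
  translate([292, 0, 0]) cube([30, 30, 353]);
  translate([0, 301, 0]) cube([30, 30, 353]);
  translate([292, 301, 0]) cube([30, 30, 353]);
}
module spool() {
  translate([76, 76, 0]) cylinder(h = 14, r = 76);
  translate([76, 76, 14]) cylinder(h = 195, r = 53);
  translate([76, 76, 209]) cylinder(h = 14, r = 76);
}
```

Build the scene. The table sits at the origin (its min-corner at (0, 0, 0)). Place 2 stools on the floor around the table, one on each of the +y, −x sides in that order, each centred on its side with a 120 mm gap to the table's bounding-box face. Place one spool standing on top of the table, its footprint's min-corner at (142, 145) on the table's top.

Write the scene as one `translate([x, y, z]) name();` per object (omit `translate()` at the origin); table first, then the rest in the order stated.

table();
translate([403, 669, 0]) stool();
translate([-442, 109, 0]) stool();
translate([142, 145, 721]) spool();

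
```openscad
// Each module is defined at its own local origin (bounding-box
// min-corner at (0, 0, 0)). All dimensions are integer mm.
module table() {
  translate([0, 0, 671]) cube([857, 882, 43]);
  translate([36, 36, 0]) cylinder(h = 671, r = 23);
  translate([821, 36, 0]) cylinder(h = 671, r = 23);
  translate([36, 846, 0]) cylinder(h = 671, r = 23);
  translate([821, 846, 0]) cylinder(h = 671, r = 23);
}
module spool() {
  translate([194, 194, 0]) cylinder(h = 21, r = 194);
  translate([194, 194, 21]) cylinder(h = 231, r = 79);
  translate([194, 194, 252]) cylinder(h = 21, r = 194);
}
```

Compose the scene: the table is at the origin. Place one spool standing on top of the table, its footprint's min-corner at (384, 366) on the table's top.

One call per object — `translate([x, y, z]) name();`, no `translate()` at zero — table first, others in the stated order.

table();
translate([384, 366, 714]) spool();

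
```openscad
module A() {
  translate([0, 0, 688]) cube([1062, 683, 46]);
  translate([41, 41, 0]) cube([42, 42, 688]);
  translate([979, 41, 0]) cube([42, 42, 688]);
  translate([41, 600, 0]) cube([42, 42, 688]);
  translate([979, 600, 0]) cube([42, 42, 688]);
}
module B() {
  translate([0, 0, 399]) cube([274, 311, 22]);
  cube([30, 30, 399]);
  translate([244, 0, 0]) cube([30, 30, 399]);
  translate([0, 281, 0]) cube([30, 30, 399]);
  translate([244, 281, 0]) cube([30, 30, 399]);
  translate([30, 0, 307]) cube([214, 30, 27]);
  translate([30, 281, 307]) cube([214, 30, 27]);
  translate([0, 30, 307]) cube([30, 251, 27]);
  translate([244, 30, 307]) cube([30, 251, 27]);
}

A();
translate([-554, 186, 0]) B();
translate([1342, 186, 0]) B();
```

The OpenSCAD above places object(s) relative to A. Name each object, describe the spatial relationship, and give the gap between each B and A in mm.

Each stool's nearest face is 280 mm from the table's bounding box.

A is a table. B is a stool. Two stools sit around the table at the −x, +x sides. The gap between each stool and the table is 280 mm.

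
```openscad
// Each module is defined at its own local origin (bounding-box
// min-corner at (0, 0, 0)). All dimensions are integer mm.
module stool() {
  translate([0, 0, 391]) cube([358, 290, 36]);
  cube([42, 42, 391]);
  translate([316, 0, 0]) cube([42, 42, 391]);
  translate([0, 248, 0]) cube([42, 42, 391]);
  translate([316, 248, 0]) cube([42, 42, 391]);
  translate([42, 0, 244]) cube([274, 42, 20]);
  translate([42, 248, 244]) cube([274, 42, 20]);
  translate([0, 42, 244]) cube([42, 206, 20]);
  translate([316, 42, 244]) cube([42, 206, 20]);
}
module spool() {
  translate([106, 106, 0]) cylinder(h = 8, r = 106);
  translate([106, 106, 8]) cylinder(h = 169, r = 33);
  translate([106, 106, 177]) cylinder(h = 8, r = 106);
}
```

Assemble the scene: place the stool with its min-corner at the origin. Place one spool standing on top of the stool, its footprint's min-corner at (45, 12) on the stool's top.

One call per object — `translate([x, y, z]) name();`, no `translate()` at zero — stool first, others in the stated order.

stool();
translate([45, 12, 427]) spool();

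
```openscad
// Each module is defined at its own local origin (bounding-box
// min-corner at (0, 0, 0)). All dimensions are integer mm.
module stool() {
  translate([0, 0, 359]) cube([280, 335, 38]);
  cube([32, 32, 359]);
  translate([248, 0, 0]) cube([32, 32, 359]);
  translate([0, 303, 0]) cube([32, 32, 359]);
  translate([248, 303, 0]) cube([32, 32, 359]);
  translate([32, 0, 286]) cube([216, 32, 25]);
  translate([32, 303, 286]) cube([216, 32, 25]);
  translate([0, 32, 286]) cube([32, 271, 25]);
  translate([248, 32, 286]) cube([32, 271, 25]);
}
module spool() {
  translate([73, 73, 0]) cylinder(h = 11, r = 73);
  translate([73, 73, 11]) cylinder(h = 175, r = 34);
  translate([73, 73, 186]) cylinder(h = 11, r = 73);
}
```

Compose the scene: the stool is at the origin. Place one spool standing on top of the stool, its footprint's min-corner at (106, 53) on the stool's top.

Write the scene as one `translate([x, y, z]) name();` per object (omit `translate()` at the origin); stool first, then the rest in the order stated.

stool();
translate([106, 53, 397]) spool();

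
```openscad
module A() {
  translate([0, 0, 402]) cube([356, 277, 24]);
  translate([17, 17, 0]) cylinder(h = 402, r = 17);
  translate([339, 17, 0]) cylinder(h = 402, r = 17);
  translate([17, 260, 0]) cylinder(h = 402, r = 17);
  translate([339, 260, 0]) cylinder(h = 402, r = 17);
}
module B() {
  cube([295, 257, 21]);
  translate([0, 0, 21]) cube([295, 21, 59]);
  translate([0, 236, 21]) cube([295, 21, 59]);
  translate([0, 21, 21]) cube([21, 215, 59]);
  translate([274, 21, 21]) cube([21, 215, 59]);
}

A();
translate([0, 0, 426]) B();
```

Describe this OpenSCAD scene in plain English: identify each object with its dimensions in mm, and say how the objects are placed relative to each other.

A is a four-legged stool. The seat is 356×277 mm, 24 mm thick, top at z = 426 mm. It stands on four round legs, each 34 mm in diameter, from z = 0 to the seat underside, each leg's axis is inset half a diameter from the nearest pair of seat edges (so the leg's bounding box is flush with the corner).

B is an open-topped rectangular box: outside dimensions 295×257×80 mm, with a uniform wall and base thickness of 21 mm. The base is a full 295×257 slab on the floor; four walls sit on top of the base. The front and back walls (the −y and +y sides) span the full width; the two side walls fit between them.

The open box is on top of the stool.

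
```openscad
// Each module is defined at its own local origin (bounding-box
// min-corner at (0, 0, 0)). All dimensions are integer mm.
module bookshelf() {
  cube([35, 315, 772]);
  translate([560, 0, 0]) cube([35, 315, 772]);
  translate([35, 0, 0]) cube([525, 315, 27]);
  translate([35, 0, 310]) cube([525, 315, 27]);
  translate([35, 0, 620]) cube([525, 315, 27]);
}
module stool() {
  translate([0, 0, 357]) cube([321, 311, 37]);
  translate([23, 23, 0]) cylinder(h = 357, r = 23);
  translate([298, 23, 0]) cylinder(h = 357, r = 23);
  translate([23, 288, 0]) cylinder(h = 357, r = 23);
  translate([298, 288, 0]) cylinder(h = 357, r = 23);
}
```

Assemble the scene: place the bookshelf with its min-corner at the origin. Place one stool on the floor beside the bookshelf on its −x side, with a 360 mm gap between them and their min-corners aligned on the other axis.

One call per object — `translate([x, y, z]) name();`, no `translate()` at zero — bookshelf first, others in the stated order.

bookshelf();
translate([-681, 0, 0]) stool();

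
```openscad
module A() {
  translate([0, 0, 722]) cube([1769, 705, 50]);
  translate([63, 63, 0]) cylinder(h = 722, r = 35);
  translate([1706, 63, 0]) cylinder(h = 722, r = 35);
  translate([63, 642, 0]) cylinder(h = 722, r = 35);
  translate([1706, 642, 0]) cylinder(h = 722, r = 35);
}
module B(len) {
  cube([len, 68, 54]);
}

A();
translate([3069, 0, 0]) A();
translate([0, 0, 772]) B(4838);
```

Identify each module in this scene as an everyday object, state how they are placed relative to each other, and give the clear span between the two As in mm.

Second table starts at x = 3069; first ends at x = 1769; clear span = 3069 − 1769 = 1300 mm.

A is a table. B is a beam. A beam spans the tops of two tables. The clear span between the two tables is 1300 mm.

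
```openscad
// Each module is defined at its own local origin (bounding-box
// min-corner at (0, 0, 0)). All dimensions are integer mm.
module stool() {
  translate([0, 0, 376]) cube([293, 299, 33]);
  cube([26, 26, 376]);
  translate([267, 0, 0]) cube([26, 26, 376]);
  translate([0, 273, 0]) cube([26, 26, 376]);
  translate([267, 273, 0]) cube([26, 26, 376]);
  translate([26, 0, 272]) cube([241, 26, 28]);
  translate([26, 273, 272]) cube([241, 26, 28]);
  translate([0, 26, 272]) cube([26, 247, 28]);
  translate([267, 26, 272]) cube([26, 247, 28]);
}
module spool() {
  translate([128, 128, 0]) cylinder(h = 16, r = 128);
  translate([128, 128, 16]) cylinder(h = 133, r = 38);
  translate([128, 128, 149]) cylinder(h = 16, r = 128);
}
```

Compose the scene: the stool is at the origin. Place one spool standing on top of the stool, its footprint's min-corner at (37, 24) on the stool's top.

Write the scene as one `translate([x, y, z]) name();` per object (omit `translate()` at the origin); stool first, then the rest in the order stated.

stool();
translate([37, 24, 409]) spool();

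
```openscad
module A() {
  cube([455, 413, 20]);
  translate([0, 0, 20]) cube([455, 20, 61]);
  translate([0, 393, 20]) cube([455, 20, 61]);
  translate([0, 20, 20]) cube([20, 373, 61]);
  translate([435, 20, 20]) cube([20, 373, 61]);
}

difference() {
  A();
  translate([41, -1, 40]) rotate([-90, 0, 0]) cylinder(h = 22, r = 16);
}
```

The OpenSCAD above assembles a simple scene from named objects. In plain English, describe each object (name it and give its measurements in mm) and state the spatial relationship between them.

A is an open storage box with external size 455×413×81 mm and wall thickness 20 mm (the base is also 20 mm thick). The base covers the whole footprint; the four walls stand on the base, with the y-facing walls full-width and the x-facing walls fitting between their inner faces.

The open box has a circular hole of radius 16 mm through its front wall, centred at (x = 41, z = 40).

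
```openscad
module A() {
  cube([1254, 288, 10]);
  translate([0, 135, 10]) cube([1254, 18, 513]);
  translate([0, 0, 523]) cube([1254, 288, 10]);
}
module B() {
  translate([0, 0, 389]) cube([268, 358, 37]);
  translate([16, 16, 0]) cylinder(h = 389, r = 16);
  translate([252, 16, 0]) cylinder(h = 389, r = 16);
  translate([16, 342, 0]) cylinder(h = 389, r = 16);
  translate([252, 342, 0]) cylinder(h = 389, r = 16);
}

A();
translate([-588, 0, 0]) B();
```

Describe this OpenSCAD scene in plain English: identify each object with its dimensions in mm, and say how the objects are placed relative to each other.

A is an I-beam lying along x, 1254 mm long. Overall section height 533 mm. Two flanges 288 mm wide (y) and 10 mm thick, one on the floor and one at the top; a web 18 mm thick runs between them, centred on the flange width.

B is a four-legged stool. The seat is 268×358 mm, 37 mm thick, top at z = 426 mm. It stands on four round legs, each 32 mm in diameter, from z = 0 to the seat underside, each leg's axis is inset half a diameter from the nearest pair of seat edges (so the leg's bounding box is flush with the corner).

The stool is on the floor beside the I-beam on its −x side.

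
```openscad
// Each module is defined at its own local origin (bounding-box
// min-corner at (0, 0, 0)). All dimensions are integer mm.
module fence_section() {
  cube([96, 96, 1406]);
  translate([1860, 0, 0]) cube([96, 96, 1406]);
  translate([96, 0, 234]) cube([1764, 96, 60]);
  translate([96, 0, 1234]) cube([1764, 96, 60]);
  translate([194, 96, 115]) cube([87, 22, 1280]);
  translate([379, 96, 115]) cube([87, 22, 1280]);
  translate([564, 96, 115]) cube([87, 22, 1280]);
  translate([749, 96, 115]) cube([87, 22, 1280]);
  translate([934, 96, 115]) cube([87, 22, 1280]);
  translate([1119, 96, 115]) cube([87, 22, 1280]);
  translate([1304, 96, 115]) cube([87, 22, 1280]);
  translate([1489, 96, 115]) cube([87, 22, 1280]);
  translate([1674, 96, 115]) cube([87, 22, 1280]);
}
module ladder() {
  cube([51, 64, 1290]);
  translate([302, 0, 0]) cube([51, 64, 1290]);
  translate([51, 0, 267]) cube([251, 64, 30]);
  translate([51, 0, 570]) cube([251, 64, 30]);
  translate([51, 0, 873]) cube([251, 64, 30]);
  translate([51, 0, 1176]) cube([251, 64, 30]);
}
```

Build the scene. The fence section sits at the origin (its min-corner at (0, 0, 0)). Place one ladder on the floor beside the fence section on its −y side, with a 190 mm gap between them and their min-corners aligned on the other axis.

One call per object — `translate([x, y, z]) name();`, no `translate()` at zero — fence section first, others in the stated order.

fence_section();
translate([0, -254, 0]) ladder();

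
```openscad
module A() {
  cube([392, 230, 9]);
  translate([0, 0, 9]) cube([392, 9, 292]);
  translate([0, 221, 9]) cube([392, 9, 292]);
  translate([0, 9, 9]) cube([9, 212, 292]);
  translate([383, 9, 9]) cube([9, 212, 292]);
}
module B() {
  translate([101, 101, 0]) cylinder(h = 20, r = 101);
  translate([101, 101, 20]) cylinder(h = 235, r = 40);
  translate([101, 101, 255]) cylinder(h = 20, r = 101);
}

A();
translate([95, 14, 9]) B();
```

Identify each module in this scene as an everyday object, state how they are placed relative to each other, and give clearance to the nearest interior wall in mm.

A is an open box. B is a spool. The spool sits inside the open box, centred. The clearance to the nearest interior wall is 5 mm.

Clearances: x = 86, y = 5; minimum 5 mm.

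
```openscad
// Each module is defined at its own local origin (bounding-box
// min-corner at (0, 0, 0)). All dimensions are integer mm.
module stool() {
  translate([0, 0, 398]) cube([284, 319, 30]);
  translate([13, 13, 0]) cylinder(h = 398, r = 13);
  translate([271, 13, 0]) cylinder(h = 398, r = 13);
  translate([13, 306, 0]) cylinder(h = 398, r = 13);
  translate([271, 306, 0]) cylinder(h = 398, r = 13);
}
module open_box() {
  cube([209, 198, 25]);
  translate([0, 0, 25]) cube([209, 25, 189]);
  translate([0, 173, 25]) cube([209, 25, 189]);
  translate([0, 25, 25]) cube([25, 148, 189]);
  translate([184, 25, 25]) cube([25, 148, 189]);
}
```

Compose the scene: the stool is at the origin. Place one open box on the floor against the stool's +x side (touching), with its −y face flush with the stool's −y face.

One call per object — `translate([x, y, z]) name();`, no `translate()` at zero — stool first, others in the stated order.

stool();
translate([284, 0, 0]) open_box();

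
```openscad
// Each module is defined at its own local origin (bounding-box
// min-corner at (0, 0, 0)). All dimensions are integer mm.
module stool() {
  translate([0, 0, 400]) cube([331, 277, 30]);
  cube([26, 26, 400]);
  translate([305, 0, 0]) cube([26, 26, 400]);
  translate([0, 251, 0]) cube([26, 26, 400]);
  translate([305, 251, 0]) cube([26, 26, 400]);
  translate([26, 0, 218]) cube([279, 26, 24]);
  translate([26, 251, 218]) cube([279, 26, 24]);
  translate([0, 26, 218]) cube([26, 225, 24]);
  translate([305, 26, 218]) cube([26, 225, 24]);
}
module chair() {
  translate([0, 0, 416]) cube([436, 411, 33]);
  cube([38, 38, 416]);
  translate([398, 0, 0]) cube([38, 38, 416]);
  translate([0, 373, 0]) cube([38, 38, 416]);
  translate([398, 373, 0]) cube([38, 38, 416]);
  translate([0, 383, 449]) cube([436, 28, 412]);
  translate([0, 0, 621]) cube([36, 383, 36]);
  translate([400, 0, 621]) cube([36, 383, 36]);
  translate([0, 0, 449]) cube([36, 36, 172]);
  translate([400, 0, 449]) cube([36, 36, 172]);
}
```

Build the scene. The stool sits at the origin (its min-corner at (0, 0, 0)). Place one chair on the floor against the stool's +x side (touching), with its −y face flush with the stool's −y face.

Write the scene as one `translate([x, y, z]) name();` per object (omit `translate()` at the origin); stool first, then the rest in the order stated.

stool();
translate([331, 0, 0]) chair();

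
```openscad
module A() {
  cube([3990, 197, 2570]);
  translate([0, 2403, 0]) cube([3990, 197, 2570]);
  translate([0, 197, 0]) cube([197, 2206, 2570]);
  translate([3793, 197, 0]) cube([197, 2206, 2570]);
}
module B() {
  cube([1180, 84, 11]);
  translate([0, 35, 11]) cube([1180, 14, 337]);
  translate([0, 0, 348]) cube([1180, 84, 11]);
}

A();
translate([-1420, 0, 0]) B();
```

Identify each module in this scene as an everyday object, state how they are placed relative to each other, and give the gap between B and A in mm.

The I-beam's nearest face is 240 mm from the house frame's −x face.

A is a house frame. B is an I-beam. The I-beam is on the floor beside the house frame on its −x side. The gap between the I-beam and the house frame is 240 mm.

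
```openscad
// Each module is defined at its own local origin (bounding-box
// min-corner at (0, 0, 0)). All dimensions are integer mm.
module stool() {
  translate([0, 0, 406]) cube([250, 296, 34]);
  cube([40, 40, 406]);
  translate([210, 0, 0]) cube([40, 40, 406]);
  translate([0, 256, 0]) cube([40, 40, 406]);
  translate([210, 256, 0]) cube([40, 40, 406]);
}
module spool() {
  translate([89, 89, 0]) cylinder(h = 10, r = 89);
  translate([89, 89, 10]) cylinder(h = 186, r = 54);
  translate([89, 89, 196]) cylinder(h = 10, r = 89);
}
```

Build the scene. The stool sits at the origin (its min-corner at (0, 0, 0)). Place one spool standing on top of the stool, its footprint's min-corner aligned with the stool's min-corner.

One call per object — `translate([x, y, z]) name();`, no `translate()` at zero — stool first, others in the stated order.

stool();
translate([0, 0, 440]) spool();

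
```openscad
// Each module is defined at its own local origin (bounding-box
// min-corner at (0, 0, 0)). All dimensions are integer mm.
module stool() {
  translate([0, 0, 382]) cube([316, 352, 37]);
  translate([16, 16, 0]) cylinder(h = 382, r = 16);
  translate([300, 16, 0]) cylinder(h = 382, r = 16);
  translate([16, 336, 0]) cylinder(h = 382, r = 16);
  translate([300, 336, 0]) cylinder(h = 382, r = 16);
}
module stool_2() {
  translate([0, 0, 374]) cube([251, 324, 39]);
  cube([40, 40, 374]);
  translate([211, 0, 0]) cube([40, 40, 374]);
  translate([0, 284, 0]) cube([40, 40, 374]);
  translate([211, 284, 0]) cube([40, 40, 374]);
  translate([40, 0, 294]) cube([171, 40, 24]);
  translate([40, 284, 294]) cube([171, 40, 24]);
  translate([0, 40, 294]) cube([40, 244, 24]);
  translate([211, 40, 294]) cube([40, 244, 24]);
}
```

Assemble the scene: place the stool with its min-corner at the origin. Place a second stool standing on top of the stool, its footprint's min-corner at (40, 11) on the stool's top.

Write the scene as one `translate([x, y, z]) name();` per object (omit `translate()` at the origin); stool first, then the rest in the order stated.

stool();
translate([40, 11, 419]) stool_2();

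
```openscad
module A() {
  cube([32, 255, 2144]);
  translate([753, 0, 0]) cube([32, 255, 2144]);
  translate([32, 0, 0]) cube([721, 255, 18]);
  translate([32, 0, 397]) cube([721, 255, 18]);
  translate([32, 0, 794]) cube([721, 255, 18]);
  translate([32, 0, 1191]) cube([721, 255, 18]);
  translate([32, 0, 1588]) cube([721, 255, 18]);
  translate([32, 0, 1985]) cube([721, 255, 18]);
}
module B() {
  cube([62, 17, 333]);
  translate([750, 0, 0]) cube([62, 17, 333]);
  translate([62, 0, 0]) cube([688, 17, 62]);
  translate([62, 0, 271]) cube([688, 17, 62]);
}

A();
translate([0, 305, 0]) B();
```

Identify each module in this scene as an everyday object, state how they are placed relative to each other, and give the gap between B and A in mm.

A is a bookshelf. B is a picture frame. The picture frame is on the floor beside the bookshelf on its +y side. The gap between the picture frame and the bookshelf is 50 mm.

The picture frame's nearest face is 50 mm from the bookshelf's +y face.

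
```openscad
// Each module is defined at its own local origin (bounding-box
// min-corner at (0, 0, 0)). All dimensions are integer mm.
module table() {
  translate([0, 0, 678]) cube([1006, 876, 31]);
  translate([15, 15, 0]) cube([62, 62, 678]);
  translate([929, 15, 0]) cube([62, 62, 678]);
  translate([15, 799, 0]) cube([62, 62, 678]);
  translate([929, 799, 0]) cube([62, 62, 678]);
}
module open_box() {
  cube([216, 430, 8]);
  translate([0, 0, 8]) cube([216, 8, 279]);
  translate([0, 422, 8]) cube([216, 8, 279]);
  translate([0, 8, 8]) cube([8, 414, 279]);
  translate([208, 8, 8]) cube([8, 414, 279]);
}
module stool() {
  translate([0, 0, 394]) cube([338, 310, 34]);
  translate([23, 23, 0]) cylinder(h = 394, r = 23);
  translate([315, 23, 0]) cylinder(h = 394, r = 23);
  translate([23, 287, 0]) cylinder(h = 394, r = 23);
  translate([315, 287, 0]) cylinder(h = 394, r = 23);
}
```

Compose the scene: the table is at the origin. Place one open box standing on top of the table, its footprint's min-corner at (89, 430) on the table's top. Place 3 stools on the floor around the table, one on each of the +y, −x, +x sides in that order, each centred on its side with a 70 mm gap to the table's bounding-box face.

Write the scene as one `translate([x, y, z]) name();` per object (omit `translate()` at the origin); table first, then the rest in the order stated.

table();
translate([89, 430, 709]) open_box();
translate([334, 946, 0]) stool();
translate([-408, 283, 0]) stool();
translate([1076, 283, 0]) stool();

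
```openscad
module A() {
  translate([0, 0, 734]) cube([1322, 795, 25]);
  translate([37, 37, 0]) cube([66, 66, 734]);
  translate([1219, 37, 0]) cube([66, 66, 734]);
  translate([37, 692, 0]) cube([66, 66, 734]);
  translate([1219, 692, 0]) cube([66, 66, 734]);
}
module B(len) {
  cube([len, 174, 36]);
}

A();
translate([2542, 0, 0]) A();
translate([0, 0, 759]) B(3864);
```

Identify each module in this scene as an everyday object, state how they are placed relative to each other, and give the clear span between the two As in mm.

A is a table. B is a beam. A beam spans the tops of two tables. The clear span between the two tables is 1220 mm.

Second table starts at x = 2542; first ends at x = 1322; clear span = 2542 − 1322 = 1220 mm.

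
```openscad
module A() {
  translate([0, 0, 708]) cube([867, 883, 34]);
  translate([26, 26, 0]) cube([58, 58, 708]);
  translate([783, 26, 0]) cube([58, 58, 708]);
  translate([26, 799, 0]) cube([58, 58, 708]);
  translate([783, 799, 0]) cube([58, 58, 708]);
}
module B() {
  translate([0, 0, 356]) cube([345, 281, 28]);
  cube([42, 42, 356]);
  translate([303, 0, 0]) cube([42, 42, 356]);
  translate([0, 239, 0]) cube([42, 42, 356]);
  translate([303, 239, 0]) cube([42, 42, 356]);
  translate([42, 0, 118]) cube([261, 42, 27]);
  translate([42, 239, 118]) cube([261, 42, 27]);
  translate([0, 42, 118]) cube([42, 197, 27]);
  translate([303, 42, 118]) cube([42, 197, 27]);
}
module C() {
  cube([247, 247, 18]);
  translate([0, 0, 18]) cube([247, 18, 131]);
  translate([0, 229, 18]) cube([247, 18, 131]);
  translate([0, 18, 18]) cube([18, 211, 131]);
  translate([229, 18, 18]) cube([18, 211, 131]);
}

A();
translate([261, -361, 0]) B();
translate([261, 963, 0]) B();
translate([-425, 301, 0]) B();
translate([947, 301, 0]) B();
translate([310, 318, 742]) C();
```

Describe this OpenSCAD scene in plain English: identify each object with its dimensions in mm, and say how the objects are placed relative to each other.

A is a table: top 867 mm (x) × 883 mm (y), 34 mm thick, upper face at z = 742 mm, on four 58×58 mm square legs, each inset 26 mm from the nearest pair of top edges, running from z = 0 to the bottom of the top.

B is a four-legged stool. The seat is a 345×281×28 mm slab whose top surface is at z = 384 mm; four square legs, each 42×42 mm in cross-section, run from the floor (z = 0) to the underside of the seat, each flush with a corner of the seat. Four stretchers, 42 mm wide and 27 mm tall, connect adjacent legs with their undersides at z = 118 mm, each running between the inner faces of the legs it joins and aligned with the legs' outer faces on the other axis.

C is an open storage box with external size 247×247×149 mm and wall thickness 18 mm (the base is also 18 mm thick). The base covers the whole footprint; the four walls stand on the base, with the y-facing walls full-width and the x-facing walls fitting between their inner faces.

Four stools sit around the table at the −y, +y, −x, +x sides. The open box is on top of the table, centred.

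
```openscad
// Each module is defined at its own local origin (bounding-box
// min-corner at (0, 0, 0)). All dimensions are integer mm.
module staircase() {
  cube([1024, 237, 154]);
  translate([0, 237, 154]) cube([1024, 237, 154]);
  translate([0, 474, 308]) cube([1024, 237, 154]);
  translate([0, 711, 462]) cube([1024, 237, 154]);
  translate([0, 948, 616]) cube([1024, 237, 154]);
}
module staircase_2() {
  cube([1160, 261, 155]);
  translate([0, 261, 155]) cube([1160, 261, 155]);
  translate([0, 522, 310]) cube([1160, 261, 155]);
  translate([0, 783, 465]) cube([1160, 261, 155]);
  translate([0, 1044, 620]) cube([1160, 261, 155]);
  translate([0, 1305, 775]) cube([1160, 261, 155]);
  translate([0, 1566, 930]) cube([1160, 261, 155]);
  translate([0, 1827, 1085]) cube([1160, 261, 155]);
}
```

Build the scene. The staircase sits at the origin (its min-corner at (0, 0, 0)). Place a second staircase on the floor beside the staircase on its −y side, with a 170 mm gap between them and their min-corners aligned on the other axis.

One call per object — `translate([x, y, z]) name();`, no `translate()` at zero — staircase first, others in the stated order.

staircase();
translate([0, -2258, 0]) staircase_2();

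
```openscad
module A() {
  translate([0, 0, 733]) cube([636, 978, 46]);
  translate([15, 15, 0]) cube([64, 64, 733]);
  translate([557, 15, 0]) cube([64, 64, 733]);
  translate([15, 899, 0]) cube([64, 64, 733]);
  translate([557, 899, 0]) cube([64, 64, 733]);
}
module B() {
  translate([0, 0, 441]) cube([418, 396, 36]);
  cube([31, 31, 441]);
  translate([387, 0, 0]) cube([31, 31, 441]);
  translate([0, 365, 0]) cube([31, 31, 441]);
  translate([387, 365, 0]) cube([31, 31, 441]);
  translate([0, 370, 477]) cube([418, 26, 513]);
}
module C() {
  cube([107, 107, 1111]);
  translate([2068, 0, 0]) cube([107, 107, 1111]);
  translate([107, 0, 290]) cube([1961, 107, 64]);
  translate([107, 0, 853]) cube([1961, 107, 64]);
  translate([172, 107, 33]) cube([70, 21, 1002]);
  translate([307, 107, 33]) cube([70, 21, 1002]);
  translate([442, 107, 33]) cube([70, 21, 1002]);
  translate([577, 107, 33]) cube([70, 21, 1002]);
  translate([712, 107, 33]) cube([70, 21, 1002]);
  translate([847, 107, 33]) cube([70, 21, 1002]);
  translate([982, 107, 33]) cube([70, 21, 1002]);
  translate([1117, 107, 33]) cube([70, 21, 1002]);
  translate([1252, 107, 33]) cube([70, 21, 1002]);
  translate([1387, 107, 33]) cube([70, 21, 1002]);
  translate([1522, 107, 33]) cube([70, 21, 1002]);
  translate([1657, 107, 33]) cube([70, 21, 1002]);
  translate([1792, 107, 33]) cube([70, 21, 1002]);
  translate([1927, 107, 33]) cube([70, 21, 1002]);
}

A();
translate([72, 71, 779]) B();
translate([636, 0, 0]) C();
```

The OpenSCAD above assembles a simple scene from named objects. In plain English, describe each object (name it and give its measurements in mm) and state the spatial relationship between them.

A is a table with a 636×978 mm rectangular top, 46 mm thick, top surface at z = 779 mm, supported by four 64×64 mm square legs, each inset 15 mm from the nearest pair of top edges, running from the floor.

B is a chair: 418×396 mm seat, 36 mm thick, top at z = 477 mm, on four 31 mm square corner legs flush with the seat edges. A 26 mm thick backrest slab spans the full seat width, extending 513 mm above the seat top, its back face flush with the seat's +y edge.

C is a fence section. Two 107×107 mm posts, 1111 mm tall, stand on the floor with a clear span of 1961 mm between their inner faces. Two horizontal rails of 107×64 mm section span the gap between the posts with their undersides at z = 290 mm and z = 853 mm, flush with the posts' −y face. 14 pickets, each 70 mm wide, 21 mm thick and 1002 mm tall, are fixed to the +y face of the rails with their bottoms at z = 33 mm, evenly spaced across the span with equal gaps (rounded down to the nearest mm) at the −x end and between each pair — any rounding remainder accumulates at the +x end.

The chair is on top of the table. The fence section is against the table's +x side, with their −y faces flush.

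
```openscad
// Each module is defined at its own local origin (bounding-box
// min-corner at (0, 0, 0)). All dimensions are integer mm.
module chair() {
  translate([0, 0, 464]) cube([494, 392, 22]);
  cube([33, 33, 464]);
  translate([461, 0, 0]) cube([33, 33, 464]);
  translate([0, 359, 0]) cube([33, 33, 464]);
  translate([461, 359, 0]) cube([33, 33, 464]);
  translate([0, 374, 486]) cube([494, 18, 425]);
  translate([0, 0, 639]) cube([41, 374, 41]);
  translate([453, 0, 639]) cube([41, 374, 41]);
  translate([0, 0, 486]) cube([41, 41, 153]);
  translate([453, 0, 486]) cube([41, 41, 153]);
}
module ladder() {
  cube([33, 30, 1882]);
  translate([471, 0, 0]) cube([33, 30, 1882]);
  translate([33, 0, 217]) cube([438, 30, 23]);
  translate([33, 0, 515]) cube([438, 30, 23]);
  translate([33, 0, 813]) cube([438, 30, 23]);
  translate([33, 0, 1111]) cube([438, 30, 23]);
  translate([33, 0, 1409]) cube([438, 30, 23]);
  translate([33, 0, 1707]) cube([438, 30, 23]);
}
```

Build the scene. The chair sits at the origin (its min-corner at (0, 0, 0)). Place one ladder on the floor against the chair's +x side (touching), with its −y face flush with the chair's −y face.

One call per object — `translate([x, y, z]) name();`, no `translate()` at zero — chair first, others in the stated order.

chair();
translate([494, 0, 0]) ladder();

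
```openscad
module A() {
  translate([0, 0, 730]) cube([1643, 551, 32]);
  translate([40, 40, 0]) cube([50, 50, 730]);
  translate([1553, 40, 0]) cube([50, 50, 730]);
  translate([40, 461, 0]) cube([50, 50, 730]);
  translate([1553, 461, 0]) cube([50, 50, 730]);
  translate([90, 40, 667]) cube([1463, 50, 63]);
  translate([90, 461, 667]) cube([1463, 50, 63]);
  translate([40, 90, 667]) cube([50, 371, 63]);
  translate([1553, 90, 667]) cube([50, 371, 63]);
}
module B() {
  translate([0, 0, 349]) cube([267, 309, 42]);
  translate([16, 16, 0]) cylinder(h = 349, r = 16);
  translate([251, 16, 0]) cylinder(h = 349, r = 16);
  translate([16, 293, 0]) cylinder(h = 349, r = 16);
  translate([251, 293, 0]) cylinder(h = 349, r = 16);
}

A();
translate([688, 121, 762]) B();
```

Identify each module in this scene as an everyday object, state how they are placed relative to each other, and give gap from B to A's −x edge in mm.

A is a table. B is a stool. The stool is on top of the table, centred. The gap from the stool to the table's −x edge is 688 mm.

The stool's min-x is at 688; the table's min-x is 0; gap = 688 mm.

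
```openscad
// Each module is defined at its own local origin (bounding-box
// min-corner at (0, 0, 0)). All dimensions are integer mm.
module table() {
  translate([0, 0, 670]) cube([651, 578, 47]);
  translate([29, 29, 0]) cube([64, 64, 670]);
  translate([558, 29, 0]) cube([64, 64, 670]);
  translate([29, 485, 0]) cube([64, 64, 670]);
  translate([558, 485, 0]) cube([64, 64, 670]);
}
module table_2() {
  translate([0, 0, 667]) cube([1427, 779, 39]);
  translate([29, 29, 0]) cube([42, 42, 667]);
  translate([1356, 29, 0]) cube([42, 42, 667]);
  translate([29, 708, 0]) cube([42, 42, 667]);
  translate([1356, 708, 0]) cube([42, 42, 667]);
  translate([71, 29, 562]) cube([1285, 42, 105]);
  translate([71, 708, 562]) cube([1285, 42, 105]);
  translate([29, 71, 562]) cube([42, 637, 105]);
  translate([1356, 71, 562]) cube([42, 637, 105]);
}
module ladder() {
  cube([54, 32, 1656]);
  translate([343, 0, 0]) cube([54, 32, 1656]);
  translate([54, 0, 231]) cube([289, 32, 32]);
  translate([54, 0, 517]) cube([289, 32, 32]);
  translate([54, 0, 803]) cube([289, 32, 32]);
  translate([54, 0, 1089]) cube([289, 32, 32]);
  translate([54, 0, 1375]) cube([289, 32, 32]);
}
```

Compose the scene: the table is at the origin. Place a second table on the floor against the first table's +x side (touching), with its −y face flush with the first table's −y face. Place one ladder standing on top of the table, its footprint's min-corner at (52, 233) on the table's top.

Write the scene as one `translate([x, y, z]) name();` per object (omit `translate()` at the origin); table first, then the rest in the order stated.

table();
translate([651, 0, 0]) table_2();
translate([52, 233, 717]) ladder();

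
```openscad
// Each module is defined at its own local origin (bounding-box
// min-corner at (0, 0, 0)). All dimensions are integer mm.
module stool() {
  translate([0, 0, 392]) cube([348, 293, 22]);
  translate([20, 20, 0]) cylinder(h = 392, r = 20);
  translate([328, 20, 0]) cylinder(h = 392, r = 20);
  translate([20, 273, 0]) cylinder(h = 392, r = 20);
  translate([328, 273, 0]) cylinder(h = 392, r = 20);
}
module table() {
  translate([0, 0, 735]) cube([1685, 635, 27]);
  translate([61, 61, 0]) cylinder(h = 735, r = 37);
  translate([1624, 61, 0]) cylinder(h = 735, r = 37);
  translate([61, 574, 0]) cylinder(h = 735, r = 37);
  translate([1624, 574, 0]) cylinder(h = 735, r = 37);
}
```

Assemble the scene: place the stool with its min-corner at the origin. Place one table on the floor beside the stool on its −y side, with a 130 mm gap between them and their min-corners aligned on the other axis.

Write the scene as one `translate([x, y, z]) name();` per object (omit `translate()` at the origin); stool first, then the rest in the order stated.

stool();
translate([0, -765, 0]) table();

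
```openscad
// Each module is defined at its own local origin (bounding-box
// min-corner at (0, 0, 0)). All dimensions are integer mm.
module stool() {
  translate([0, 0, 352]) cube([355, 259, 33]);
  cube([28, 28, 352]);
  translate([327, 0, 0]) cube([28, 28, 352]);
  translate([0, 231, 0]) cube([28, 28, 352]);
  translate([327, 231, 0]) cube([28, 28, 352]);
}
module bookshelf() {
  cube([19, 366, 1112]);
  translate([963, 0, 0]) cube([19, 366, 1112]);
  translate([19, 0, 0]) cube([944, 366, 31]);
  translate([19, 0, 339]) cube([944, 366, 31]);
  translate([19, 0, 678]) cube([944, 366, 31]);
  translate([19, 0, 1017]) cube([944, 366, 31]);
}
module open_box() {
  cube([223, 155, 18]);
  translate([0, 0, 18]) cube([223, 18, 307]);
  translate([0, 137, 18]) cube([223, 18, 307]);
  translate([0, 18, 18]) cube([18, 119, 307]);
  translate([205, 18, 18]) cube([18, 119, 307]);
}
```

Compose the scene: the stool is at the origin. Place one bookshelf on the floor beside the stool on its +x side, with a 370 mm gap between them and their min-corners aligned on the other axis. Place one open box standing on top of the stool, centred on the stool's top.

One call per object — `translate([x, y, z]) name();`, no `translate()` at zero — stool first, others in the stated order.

stool();
translate([725, 0, 0]) bookshelf();
translate([66, 52, 385]) open_box();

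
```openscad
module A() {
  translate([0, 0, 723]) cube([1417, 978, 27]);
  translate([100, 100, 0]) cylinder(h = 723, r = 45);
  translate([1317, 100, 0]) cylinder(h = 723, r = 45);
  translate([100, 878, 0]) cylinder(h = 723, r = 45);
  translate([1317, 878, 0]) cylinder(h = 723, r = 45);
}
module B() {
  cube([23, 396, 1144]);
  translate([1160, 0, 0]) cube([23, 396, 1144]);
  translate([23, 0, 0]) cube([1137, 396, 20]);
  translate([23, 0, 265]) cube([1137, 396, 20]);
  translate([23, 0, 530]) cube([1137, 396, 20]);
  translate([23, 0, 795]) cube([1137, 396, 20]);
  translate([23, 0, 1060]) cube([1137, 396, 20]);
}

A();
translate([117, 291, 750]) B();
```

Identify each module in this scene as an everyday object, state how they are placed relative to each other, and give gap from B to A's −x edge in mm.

The bookshelf's min-x is at 117; the table's min-x is 0; gap = 117 mm.

A is a table. B is a bookshelf. The bookshelf is on top of the table, centred. The gap from the bookshelf to the table's −x edge is 117 mm.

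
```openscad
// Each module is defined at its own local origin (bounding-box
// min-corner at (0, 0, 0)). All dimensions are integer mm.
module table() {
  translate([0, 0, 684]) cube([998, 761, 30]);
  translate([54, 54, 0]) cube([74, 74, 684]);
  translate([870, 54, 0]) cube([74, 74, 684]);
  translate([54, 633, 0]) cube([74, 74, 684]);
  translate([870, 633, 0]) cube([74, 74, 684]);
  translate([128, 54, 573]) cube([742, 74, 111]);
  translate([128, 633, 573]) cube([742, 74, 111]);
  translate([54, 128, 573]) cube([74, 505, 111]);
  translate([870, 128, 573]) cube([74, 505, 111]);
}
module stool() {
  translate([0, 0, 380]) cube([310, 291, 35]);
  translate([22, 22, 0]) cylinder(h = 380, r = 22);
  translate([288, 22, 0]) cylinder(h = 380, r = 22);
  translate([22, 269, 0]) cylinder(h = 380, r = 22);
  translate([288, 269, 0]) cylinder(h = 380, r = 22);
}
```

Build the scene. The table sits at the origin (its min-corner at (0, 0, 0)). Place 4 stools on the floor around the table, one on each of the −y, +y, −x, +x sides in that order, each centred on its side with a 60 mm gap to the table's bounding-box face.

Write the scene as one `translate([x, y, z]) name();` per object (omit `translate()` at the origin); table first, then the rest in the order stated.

table();
translate([344, -351, 0]) stool();
translate([344, 821, 0]) stool();
translate([-370, 235, 0]) stool();
translate([1058, 235, 0]) stool();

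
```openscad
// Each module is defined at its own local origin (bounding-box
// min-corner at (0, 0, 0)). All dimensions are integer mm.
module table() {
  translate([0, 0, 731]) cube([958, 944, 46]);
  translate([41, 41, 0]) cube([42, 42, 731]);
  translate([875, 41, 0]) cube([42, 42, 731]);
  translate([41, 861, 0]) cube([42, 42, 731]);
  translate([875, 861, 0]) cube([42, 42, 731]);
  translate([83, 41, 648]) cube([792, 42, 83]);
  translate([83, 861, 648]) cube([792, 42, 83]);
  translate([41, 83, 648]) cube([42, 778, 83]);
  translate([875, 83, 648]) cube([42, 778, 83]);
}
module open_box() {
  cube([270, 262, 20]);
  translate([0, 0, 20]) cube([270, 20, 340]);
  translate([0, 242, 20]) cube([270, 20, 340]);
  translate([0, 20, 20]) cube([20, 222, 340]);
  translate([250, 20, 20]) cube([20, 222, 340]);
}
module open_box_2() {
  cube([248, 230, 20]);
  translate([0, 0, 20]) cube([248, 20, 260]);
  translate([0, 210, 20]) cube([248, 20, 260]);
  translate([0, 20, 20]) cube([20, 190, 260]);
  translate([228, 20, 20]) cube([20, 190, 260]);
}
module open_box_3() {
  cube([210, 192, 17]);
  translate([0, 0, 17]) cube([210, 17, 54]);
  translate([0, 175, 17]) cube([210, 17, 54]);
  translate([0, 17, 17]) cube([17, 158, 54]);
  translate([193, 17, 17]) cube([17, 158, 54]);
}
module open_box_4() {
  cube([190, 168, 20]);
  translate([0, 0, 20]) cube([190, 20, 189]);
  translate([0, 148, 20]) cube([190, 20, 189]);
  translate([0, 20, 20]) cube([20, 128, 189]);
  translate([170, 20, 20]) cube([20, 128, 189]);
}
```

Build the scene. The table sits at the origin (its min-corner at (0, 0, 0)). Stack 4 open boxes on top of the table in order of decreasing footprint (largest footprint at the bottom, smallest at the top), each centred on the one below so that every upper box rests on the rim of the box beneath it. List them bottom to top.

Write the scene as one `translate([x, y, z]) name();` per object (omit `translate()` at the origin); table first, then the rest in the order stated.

table();
translate([344, 341, 777]) open_box();
translate([355, 357, 1137]) open_box_2();
translate([374, 376, 1417]) open_box_3();
translate([384, 388, 1488]) open_box_4();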